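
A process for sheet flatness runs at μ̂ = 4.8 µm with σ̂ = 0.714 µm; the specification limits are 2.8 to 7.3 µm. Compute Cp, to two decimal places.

1.05

Cp = (USL − LSL) / (6σ̂) = (7.3 − 2.8) / (6 × 0.714) = 4.5000 / 4.2840 = 1.0504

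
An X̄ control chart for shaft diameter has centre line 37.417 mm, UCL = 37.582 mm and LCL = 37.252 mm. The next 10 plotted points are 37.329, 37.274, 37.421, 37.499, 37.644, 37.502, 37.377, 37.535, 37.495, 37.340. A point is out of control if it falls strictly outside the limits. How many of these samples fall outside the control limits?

Compare each point to [37.252, 37.582]: sample 5 = 37.644 > UCL.

1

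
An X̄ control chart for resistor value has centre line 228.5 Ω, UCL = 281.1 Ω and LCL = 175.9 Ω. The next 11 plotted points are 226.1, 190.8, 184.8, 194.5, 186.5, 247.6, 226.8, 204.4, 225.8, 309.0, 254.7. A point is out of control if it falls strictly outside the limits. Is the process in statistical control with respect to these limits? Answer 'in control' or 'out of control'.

out of control

Compare each point to [175.9, 281.1]: sample 10 = 309.0 > UCL.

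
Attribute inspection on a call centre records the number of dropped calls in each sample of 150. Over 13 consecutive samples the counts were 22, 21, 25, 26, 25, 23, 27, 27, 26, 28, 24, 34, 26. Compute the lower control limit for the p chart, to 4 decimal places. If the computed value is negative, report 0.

p̄ = Σdᵢ / (k·n) = 334 / (13 × 150) = 0.17128
LCL = p̄ − 3·√(p̄(1−p̄)/n) = 0.17128 − 3 × 0.03076 = 0.07900

0.0790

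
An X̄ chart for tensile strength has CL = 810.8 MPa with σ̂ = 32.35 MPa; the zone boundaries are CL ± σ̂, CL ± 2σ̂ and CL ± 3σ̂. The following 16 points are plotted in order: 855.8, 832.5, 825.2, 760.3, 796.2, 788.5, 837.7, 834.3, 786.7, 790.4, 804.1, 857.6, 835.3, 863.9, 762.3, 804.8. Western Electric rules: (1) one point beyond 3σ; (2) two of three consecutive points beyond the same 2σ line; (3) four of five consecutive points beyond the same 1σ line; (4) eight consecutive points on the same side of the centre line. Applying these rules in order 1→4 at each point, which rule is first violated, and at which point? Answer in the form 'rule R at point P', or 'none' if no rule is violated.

none

Zone of each point (C = within 1σ̂, B = 1σ̂–2σ̂, A = 2σ̂–3σ̂, * = beyond 3σ̂; sign = side of CL): 1:+B, 2:+C, 3:+C, 4:-B, 5:-C, 6:-C, 7:+C, 8:+C, 9:-C, 10:-C, 11:-C, 12:+B, 13:+C, 14:+B, 15:-B, 16:-C
No rule fires across all 16 points.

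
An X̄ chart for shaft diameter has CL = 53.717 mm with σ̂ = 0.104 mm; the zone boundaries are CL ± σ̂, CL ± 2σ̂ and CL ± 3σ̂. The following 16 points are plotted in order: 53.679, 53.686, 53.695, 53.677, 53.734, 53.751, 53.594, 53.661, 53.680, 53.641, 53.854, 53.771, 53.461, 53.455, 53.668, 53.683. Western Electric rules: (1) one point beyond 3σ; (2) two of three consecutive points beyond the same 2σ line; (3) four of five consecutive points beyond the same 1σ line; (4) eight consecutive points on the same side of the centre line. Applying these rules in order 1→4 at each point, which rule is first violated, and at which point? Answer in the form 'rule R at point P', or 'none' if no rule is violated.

Zone of each point (C = within 1σ̂, B = 1σ̂–2σ̂, A = 2σ̂–3σ̂, * = beyond 3σ̂; sign = side of CL): 1:-C, 2:-C, 3:-C, 4:-C, 5:+C, 6:+C, 7:-B, 8:-C, 9:-C, 10:-C, 11:+B, 12:+C, 13:-A, 14:-A, 15:-C, 16:-C
Rule 2 (two of three consecutive points beyond the same 2σ limit) is satisfied at point 14.

rule 2 at point 14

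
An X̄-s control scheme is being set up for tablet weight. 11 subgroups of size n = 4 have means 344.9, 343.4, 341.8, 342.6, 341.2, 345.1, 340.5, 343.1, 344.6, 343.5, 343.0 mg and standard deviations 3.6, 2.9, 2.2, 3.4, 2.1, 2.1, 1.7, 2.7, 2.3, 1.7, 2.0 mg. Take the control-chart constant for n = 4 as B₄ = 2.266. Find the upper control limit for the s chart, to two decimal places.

s̄ = (3.6 + 2.9 + 2.2 + 3.4 + 2.1 + 2.1 + 1.7 + 2.7 + 2.3 + 1.7 + 2.0) / 11 = 2.4273
UCL_s = B₄·s̄ = 2.266 × 2.4273 = 5.5002

5.50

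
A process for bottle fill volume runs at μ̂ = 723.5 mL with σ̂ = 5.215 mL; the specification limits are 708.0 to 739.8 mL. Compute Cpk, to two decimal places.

Cpu = (USL − μ̂) / (3σ̂) = (739.8 − 723.5) / (3 × 5.215) = 1.0419; Cpl = (μ̂ − LSL) / (3σ̂) = (723.5 − 708.0) / (3 × 5.215) = 0.9907; Cpk = min(Cpu, Cpl) = 0.9907

0.99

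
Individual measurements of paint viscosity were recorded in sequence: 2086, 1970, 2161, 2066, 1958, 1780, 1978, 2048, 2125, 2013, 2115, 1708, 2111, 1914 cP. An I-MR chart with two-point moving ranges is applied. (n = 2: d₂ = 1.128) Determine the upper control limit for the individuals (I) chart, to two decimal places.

X̄ = (2086 + 1970 + 2161 + 2066 + 1958 + 1780 + 1978 + 2048 + 2125 + 2013 + 2115 + 1708 + 2111 + 1914) / 14 = 2002.3571
Moving ranges: 116, 191, 95, 108, 178, 198, 70, 77, 112, 102, 407, 403, 197; M̄R̄ = 2254.0000 / 13 = 173.3846
UCL = X̄ + 3·M̄R̄/d₂ = 2002.3571 + 3 × 173.3846 / 1.128 = 2463.4864

2463.49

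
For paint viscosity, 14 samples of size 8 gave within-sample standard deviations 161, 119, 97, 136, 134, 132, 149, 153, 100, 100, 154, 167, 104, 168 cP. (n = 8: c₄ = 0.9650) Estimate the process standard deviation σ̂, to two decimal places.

138.71

s̄ = (161 + 119 + 97 + 136 + 134 + 132 + 149 + 153 + 100 + 100 + 154 + 167 + 104 + 168) / 14 = 133.8571
σ̂ = s̄ / c₄ = 133.8571 / 0.9650 = 138.7121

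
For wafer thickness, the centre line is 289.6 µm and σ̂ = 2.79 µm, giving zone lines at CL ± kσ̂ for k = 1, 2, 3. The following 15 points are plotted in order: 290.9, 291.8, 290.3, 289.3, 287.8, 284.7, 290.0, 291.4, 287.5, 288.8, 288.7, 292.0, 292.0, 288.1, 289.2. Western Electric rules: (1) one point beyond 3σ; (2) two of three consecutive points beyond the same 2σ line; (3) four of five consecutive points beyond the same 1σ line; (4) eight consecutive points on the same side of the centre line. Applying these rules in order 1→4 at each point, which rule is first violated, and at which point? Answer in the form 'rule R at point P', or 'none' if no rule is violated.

none

Zone of each point (C = within 1σ̂, B = 1σ̂–2σ̂, A = 2σ̂–3σ̂, * = beyond 3σ̂; sign = side of CL): 1:+C, 2:+C, 3:+C, 4:-C, 5:-C, 6:-B, 7:+C, 8:+C, 9:-C, 10:-C, 11:-C, 12:+C, 13:+C, 14:-C, 15:-C
No rule fires across all 15 points.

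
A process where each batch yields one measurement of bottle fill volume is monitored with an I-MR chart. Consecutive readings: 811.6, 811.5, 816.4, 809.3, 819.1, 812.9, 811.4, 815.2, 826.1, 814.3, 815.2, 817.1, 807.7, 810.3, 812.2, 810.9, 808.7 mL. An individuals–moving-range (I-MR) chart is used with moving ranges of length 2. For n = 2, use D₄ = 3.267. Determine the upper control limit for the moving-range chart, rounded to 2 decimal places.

Moving ranges: 0.1, 4.9, 7.1, 9.8, 6.2, 1.5, 3.8, 10.9, 11.8, 0.9, 1.9, 9.4, 2.6, 1.9, 1.3, 2.2; M̄R̄ = 76.3000 / 16 = 4.7687
UCL_MR = D₄·M̄R̄ = 3.267 × 4.7687 = 15.5795

15.58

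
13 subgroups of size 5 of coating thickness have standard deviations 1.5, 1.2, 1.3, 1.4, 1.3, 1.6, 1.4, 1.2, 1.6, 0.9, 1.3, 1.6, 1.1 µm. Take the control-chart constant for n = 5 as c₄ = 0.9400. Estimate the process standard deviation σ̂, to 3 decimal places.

s̄ = (1.5 + 1.2 + 1.3 + 1.4 + 1.3 + 1.6 + 1.4 + 1.2 + 1.6 + 0.9 + 1.3 + 1.6 + 1.1) / 13 = 1.3385
σ̂ = s̄ / c₄ = 1.3385 / 0.9400 = 1.4239

1.424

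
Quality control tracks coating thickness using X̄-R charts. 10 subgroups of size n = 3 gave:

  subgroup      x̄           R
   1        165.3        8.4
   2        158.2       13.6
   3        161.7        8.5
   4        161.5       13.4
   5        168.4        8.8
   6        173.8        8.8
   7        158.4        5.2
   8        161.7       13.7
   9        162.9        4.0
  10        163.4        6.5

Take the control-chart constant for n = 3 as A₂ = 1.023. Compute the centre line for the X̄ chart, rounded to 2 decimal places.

X̄̄ = (165.3 + 158.2 + 161.7 + 161.5 + 168.4 + 173.8 + 158.4 + 161.7 + 162.9 + 163.4) / 10 = 1635.3000 / 10 = 163.5300
CL = X̄̄ = 163.5300

163.53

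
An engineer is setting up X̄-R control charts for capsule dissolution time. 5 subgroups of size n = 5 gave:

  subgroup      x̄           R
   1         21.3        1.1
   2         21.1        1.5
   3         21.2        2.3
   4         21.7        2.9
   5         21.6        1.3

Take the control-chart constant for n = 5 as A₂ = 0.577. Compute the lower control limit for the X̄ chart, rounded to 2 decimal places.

X̄̄ = (21.3 + 21.1 + 21.2 + 21.7 + 21.6) / 5 = 106.9000 / 5 = 21.3800
R̄ = (1.1 + 1.5 + 2.3 + 2.9 + 1.3) / 5 = 9.1000 / 5 = 1.8200
LCL = X̄̄ − A₂·R̄ = 21.3800 − 0.577 × 1.8200 = 20.3299

20.33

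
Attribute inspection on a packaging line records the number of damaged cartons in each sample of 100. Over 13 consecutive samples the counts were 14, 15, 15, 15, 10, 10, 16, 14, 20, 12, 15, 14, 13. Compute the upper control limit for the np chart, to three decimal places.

p̄ = Σdᵢ / (k·n) = 183 / (13 × 100) = 0.14077
UCL = np̄ + 3·√(np̄(1−p̄)) = 14.0769 + 3 × √(14.0769×0.85923) = 14.0769 + 3 × 3.4778 = 24.5104

24.510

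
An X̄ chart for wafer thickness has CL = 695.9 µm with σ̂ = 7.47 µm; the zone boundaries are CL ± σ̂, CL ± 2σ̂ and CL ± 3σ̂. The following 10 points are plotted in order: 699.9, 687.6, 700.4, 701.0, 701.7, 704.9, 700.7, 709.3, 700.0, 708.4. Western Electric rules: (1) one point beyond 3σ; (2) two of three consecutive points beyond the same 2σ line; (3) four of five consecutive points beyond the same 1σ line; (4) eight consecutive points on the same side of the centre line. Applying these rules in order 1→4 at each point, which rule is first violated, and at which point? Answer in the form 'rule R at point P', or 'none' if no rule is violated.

rule 4 at point 10

Zone of each point (C = within 1σ̂, B = 1σ̂–2σ̂, A = 2σ̂–3σ̂, * = beyond 3σ̂; sign = side of CL): 1:+C, 2:-B, 3:+C, 4:+C, 5:+C, 6:+B, 7:+C, 8:+B, 9:+C, 10:+B
Rule 4 (eight consecutive points on the same side of the centre line) is satisfied at point 10.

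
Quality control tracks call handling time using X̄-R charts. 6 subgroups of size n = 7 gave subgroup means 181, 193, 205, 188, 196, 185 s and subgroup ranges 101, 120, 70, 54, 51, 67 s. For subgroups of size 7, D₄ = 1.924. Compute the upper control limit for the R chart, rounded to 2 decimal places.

148.47

R̄ = (101 + 120 + 70 + 54 + 51 + 67) / 6 = 463.0000 / 6 = 77.1667
UCL_R = D₄·R̄ = 1.924 × 77.1667 = 148.4687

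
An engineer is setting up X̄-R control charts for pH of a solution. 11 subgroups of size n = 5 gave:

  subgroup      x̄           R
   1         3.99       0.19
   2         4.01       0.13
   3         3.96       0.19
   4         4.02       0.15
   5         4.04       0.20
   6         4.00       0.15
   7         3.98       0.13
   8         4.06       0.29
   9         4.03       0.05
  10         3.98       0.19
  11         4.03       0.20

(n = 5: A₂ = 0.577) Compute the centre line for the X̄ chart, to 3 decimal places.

4.009

X̄̄ = (3.99 + 4.01 + 3.96 + 4.02 + 4.04 + 4.00 + 3.98 + 4.06 + 4.03 + 3.98 + 4.03) / 11 = 44.1000 / 11 = 4.0091
CL = X̄̄ = 4.0091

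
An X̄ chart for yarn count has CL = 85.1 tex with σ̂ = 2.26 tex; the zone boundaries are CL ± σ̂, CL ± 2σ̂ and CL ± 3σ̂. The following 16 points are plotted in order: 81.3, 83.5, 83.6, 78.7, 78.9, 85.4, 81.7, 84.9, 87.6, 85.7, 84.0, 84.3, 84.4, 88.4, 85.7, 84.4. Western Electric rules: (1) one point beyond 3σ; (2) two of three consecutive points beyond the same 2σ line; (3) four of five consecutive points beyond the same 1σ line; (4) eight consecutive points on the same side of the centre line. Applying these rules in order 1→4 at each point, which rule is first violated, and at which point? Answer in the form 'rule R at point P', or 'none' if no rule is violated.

rule 2 at point 5

Zone of each point (C = within 1σ̂, B = 1σ̂–2σ̂, A = 2σ̂–3σ̂, * = beyond 3σ̂; sign = side of CL): 1:-B, 2:-C, 3:-C, 4:-A, 5:-A, 6:+C, 7:-B, 8:-C, 9:+B, 10:+C, 11:-C, 12:-C, 13:-C, 14:+B, 15:+C, 16:-C
Rule 2 (two of three consecutive points beyond the same 2σ limit) is satisfied at point 5.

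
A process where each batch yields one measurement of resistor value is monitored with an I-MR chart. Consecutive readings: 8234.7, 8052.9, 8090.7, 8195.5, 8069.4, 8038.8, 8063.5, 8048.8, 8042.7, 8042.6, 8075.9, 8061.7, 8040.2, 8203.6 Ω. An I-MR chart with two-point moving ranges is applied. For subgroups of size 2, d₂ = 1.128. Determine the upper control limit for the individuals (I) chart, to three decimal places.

X̄ = (8234.7 + 8052.9 + 8090.7 + 8195.5 + 8069.4 + 8038.8 + 8063.5 + 8048.8 + 8042.7 + 8042.6 + 8075.9 + 8061.7 + 8040.2 + 8203.6) / 14 = 8090.0714
Moving ranges: 181.8, 37.8, 104.8, 126.1, 30.6, 24.7, 14.7, 6.1, 0.1, 33.3, 14.2, 21.5, 163.4; M̄R̄ = 759.1000 / 13 = 58.3923
UCL = X̄ + 3·M̄R̄/d₂ = 8090.0714 + 3 × 58.3923 / 1.128 = 8245.3701

8245.370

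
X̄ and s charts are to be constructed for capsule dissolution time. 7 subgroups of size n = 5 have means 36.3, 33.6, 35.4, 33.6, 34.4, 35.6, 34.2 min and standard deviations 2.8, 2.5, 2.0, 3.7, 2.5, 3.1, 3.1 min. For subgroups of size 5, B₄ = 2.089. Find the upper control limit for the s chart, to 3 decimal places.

5.879

s̄ = (2.8 + 2.5 + 2.0 + 3.7 + 2.5 + 3.1 + 3.1) / 7 = 2.8143
UCL_s = B₄·s̄ = 2.089 × 2.8143 = 5.8790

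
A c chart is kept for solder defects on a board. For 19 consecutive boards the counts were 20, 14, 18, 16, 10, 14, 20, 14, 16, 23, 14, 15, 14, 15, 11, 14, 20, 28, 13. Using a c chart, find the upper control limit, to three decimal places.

c̄ = (20 + 14 + 18 + 16 + 10 + 14 + 20 + 14 + 16 + 23 + 14 + 15 + 14 + 15 + 11 + 14 + 20 + 28 + 13) / 19 = 309 / 19 = 16.2632
UCL = c̄ + 3√c̄ = 16.2632 + 3 × √16.2632 = 16.2632 + 3 × 4.0328 = 28.3614

28.361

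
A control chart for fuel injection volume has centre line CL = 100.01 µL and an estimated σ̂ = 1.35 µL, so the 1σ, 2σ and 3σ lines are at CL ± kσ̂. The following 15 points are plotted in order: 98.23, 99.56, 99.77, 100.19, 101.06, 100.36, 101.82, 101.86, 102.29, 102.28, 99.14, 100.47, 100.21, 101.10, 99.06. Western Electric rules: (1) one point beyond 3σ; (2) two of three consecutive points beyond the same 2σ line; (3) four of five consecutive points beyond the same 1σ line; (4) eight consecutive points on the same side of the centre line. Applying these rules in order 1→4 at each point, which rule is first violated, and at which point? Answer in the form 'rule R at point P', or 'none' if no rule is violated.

Zone of each point (C = within 1σ̂, B = 1σ̂–2σ̂, A = 2σ̂–3σ̂, * = beyond 3σ̂; sign = side of CL): 1:-B, 2:-C, 3:-C, 4:+C, 5:+C, 6:+C, 7:+B, 8:+B, 9:+B, 10:+B, 11:-C, 12:+C, 13:+C, 14:+C, 15:-C
Rule 3 (four of five consecutive points beyond the same 1σ limit) is satisfied at point 10.

rule 3 at point 10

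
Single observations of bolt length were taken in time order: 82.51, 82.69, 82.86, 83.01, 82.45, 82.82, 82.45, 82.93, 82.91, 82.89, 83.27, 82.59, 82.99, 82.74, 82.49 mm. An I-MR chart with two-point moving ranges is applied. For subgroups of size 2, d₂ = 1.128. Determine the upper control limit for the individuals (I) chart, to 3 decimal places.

83.586

X̄ = (82.51 + 82.69 + 82.86 + 83.01 + 82.45 + 82.82 + 82.45 + 82.93 + 82.91 + 82.89 + 83.27 + 82.59 + 82.99 + 82.74 + 82.49) / 15 = 82.7733
Moving ranges: 0.18, 0.17, 0.15, 0.56, 0.37, 0.37, 0.48, 0.02, 0.02, 0.38, 0.68, 0.40, 0.25, 0.25; M̄R̄ = 4.2800 / 14 = 0.3057
UCL = X̄ + 3·M̄R̄/d₂ = 82.7733 + 3 × 0.3057 / 1.128 = 83.5864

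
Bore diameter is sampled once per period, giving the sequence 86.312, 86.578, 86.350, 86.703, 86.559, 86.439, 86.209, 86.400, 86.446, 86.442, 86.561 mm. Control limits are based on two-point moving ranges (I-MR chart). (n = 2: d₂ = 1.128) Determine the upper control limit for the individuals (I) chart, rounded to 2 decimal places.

X̄ = (86.312 + 86.578 + 86.350 + 86.703 + 86.559 + 86.439 + 86.209 + 86.400 + 86.446 + 86.442 + 86.561) / 11 = 86.4545
Moving ranges: 0.266, 0.228, 0.353, 0.144, 0.120, 0.230, 0.191, 0.046, 0.004, 0.119; M̄R̄ = 1.7010 / 10 = 0.1701
UCL = X̄ + 3·M̄R̄/d₂ = 86.4545 + 3 × 0.1701 / 1.128 = 86.9068

86.91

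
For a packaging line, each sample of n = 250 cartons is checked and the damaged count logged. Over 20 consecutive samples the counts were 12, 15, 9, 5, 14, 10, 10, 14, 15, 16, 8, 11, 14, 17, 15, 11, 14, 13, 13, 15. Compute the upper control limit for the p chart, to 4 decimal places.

p̄ = Σdᵢ / (k·n) = 251 / (20 × 250) = 0.05020
UCL = p̄ + 3·√(p̄(1−p̄)/n) = 0.05020 + 3 × √(0.05020×0.94980/250) = 0.05020 + 3 × 0.01381 = 0.09163

0.0916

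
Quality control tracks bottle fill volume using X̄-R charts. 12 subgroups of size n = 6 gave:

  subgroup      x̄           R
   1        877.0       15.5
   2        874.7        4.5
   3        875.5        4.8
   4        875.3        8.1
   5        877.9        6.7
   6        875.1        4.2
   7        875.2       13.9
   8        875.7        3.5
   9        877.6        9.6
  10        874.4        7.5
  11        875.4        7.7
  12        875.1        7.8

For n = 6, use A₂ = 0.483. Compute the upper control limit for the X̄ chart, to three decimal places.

879.517

X̄̄ = (877.0 + 874.7 + 875.5 + 875.3 + 877.9 + 875.1 + 875.2 + 875.7 + 877.6 + 874.4 + 875.4 + 875.1) / 12 = 10508.9000 / 12 = 875.7417
R̄ = (15.5 + 4.5 + 4.8 + 8.1 + 6.7 + 4.2 + 13.9 + 3.5 + 9.6 + 7.5 + 7.7 + 7.8) / 12 = 93.8000 / 12 = 7.8167
UCL = X̄̄ + A₂·R̄ = 875.7417 + 0.483 × 7.8167 = 879.5171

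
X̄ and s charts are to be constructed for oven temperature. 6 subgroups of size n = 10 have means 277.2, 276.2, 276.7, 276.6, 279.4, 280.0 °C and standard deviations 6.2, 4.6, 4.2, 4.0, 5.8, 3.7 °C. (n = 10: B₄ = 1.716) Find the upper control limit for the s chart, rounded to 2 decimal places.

s̄ = (6.2 + 4.6 + 4.2 + 4.0 + 5.8 + 3.7) / 6 = 4.7500
UCL_s = B₄·s̄ = 1.716 × 4.7500 = 8.1510

8.15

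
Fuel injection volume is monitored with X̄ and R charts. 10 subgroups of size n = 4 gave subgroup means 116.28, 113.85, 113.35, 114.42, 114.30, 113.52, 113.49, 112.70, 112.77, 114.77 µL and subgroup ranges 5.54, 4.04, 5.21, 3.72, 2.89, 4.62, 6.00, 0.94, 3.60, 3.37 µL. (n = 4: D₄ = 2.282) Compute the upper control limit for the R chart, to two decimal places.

R̄ = (5.54 + 4.04 + 5.21 + 3.72 + 2.89 + 4.62 + 6.00 + 0.94 + 3.60 + 3.37) / 10 = 39.9300 / 10 = 3.9930
UCL_R = D₄·R̄ = 2.282 × 3.9930 = 9.1120

9.11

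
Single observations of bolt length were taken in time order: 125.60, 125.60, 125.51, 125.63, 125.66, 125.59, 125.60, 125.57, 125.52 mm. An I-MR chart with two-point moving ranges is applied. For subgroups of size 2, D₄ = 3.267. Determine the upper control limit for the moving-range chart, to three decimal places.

0.163

Moving ranges: 0.00, 0.09, 0.12, 0.03, 0.07, 0.01, 0.03, 0.05; M̄R̄ = 0.4000 / 8 = 0.0500
UCL_MR = D₄·M̄R̄ = 3.267 × 0.0500 = 0.1633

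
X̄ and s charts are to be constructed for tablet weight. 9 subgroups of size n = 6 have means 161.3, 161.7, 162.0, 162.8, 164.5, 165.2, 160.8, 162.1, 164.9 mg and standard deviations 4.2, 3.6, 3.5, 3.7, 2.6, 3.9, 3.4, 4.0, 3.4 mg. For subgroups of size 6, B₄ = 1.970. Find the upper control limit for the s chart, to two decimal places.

s̄ = (4.2 + 3.6 + 3.5 + 3.7 + 2.6 + 3.9 + 3.4 + 4.0 + 3.4) / 9 = 3.5889
UCL_s = B₄·s̄ = 1.970 × 3.5889 = 7.0701

7.07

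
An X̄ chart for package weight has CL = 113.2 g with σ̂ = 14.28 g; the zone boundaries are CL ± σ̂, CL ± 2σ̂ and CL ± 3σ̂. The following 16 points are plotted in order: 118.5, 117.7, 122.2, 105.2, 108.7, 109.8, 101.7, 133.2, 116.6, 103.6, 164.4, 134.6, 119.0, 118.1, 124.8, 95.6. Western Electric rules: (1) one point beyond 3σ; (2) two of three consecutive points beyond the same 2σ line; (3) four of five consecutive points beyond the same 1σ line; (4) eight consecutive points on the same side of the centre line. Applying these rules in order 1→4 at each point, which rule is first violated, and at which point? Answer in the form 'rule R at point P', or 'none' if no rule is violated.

rule 1 at point 11

Zone of each point (C = within 1σ̂, B = 1σ̂–2σ̂, A = 2σ̂–3σ̂, * = beyond 3σ̂; sign = side of CL): 1:+C, 2:+C, 3:+C, 4:-C, 5:-C, 6:-C, 7:-C, 8:+B, 9:+C, 10:-C, 11:+*, 12:+B, 13:+C, 14:+C, 15:+C, 16:-B
Rule 1 (one point beyond the 3σ limits) is satisfied at point 11.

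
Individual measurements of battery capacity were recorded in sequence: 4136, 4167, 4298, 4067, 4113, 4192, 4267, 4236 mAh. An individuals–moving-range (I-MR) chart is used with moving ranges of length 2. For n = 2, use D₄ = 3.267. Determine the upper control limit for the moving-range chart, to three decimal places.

Moving ranges: 31, 131, 231, 46, 79, 75, 31; M̄R̄ = 624.0000 / 7 = 89.1429
UCL_MR = D₄·M̄R̄ = 3.267 × 89.1429 = 291.2297

291.230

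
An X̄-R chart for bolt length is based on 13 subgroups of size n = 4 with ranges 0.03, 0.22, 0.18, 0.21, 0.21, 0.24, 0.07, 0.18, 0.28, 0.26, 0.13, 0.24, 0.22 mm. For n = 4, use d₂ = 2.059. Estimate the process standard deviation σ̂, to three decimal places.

0.092

R̄ = (0.03 + 0.22 + 0.18 + 0.21 + 0.21 + 0.24 + 0.07 + 0.18 + 0.28 + 0.26 + 0.13 + 0.24 + 0.22) / 13 = 0.1900
σ̂ = R̄ / d₂ = 0.1900 / 2.059 = 0.0923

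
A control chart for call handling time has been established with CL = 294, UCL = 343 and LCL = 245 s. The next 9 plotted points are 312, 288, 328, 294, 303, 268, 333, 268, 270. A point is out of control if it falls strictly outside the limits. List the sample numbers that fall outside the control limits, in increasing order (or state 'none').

All 9 points lie within [245, 343].

none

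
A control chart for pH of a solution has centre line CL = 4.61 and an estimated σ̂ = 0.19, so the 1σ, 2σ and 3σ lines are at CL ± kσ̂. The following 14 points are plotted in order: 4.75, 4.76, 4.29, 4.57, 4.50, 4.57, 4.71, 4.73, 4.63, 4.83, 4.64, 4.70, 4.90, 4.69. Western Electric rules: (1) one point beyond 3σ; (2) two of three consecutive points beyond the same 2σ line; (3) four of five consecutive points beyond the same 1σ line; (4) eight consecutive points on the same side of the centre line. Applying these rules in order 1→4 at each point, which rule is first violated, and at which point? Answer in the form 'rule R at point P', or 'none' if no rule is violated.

Zone of each point (C = within 1σ̂, B = 1σ̂–2σ̂, A = 2σ̂–3σ̂, * = beyond 3σ̂; sign = side of CL): 1:+C, 2:+C, 3:-B, 4:-C, 5:-C, 6:-C, 7:+C, 8:+C, 9:+C, 10:+B, 11:+C, 12:+C, 13:+B, 14:+C
Rule 4 (eight consecutive points on the same side of the centre line) is satisfied at point 14.

rule 4 at point 14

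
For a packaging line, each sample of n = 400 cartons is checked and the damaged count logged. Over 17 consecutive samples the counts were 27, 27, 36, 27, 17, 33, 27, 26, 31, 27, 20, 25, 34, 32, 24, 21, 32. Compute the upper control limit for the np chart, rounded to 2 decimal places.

p̄ = Σdᵢ / (k·n) = 466 / (17 × 400) = 0.06853
UCL = np̄ + 3·√(np̄(1−p̄)) = 27.4118 + 3 × √(27.4118×0.93147) = 27.4118 + 3 × 5.0530 = 42.5709

42.57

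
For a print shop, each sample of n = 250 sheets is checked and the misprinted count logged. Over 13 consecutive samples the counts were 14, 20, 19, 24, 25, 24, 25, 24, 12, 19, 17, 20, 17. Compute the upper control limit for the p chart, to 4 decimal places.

0.1315

p̄ = Σdᵢ / (k·n) = 260 / (13 × 250) = 0.08000
UCL = p̄ + 3·√(p̄(1−p̄)/n) = 0.08000 + 3 × √(0.08000×0.92000/250) = 0.08000 + 3 × 0.01716 = 0.13147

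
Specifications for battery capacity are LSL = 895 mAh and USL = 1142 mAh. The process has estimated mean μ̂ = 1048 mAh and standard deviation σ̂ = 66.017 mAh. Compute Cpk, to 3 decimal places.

0.475

Cpu = (USL − μ̂) / (3σ̂) = (1142 − 1048) / (3 × 66.017) = 0.4746; Cpl = (μ̂ − LSL) / (3σ̂) = (1048 − 895) / (3 × 66.017) = 0.7725; Cpk = min(Cpu, Cpl) = 0.4746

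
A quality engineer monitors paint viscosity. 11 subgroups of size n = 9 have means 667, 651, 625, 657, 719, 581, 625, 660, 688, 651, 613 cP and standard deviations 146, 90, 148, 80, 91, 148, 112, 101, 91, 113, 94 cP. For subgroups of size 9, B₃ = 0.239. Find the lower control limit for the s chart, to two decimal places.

s̄ = (146 + 90 + 148 + 80 + 91 + 148 + 112 + 101 + 91 + 113 + 94) / 11 = 110.3636
LCL_s = B₃·s̄ = 0.239 × 110.3636 = 26.3769

26.38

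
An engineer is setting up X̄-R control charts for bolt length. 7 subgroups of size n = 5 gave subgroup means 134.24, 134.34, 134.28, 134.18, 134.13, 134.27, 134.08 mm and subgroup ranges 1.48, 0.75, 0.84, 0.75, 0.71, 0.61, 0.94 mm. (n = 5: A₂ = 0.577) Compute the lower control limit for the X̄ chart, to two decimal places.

133.72

X̄̄ = (134.24 + 134.34 + 134.28 + 134.18 + 134.13 + 134.27 + 134.08) / 7 = 939.5200 / 7 = 134.2171
R̄ = (1.48 + 0.75 + 0.84 + 0.75 + 0.71 + 0.61 + 0.94) / 7 = 6.0800 / 7 = 0.8686
LCL = X̄̄ − A₂·R̄ = 134.2171 − 0.577 × 0.8686 = 133.7160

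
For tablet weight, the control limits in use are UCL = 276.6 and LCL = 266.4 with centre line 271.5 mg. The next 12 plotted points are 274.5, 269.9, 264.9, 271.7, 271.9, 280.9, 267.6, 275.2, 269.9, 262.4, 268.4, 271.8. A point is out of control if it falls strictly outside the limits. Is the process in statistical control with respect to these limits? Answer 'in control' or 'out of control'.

Compare each point to [266.4, 276.6]: sample 3 = 264.9 < LCL; sample 6 = 280.9 > UCL; sample 10 = 262.4 < LCL.

out of control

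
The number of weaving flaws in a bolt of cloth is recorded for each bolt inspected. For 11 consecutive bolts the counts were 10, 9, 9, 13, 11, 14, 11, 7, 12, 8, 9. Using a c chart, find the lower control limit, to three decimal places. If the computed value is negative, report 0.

c̄ = (10 + 9 + 9 + 13 + 11 + 14 + 11 + 7 + 12 + 8 + 9) / 11 = 113 / 11 = 10.2727
LCL = c̄ − 3√c̄ = 10.2727 − 3 × 3.2051 = 0.6574

0.657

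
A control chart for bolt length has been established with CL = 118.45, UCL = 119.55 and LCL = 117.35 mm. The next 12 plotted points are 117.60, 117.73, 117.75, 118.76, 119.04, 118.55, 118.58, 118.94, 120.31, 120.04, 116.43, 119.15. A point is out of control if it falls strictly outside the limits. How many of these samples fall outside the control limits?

3

Compare each point to [117.35, 119.55]: sample 9 = 120.31 > UCL; sample 10 = 120.04 > UCL; sample 11 = 116.43 < LCL.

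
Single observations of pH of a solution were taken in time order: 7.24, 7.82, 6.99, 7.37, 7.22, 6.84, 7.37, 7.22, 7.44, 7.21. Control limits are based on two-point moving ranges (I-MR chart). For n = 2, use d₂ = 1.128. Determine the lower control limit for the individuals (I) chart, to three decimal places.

6.252

X̄ = (7.24 + 7.82 + 6.99 + 7.37 + 7.22 + 6.84 + 7.37 + 7.22 + 7.44 + 7.21) / 10 = 7.2720
Moving ranges: 0.58, 0.83, 0.38, 0.15, 0.38, 0.53, 0.15, 0.22, 0.23; M̄R̄ = 3.4500 / 9 = 0.3833
LCL = X̄ − 3·M̄R̄/d₂ = 7.2720 − 3 × 0.3833 / 1.128 = 6.2525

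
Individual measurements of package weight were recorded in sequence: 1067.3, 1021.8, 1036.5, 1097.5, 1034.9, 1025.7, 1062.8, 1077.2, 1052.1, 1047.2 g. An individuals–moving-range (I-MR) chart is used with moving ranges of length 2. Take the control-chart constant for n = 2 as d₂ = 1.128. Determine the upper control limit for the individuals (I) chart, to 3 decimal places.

1133.417

X̄ = (1067.3 + 1021.8 + 1036.5 + 1097.5 + 1034.9 + 1025.7 + 1062.8 + 1077.2 + 1052.1 + 1047.2) / 10 = 1052.3000
Moving ranges: 45.5, 14.7, 61.0, 62.6, 9.2, 37.1, 14.4, 25.1, 4.9; M̄R̄ = 274.5000 / 9 = 30.5000
UCL = X̄ + 3·M̄R̄/d₂ = 1052.3000 + 3 × 30.5000 / 1.128 = 1133.4170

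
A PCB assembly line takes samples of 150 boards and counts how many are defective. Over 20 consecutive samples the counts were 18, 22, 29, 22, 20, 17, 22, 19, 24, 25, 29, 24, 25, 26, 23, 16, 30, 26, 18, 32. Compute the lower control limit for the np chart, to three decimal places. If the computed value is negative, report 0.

10.029

p̄ = Σdᵢ / (k·n) = 467 / (20 × 150) = 0.15567
LCL = np̄ − 3·√(np̄(1−p̄)) = 23.3500 − 3 × 4.4402 = 10.0295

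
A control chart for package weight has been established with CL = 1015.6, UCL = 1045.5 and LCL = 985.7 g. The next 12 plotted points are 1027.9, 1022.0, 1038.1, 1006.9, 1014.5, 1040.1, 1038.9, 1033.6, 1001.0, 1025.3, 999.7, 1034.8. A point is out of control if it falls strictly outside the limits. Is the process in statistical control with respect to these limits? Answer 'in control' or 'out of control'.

All 12 points lie within [985.7, 1045.5].

in control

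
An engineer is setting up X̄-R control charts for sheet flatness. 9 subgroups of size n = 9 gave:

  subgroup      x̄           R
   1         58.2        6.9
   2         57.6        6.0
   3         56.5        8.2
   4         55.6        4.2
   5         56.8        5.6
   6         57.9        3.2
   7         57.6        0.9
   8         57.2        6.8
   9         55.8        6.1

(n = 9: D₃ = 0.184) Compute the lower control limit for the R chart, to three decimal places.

0.979

R̄ = (6.9 + 6.0 + 8.2 + 4.2 + 5.6 + 3.2 + 0.9 + 6.8 + 6.1) / 9 = 47.9000 / 9 = 5.3222
LCL_R = D₃·R̄ = 0.184 × 5.3222 = 0.9793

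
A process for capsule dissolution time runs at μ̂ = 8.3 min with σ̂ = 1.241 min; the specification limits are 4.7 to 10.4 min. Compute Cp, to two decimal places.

Cp = (USL − LSL) / (6σ̂) = (10.4 − 4.7) / (6 × 1.241) = 5.7000 / 7.4460 = 0.7655

0.77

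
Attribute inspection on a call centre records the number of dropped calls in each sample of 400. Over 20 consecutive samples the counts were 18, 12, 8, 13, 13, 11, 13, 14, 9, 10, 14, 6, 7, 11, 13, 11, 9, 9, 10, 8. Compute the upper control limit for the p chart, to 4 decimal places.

p̄ = Σdᵢ / (k·n) = 219 / (20 × 400) = 0.02738
UCL = p̄ + 3·√(p̄(1−p̄)/n) = 0.02738 + 3 × √(0.02738×0.97262/400) = 0.02738 + 3 × 0.00816 = 0.05185

0.0519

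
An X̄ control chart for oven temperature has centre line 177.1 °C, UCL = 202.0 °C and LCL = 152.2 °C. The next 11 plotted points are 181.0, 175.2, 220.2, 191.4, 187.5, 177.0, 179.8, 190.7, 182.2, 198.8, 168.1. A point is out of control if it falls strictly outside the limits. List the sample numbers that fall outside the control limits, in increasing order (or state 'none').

3

Compare each point to [152.2, 202.0]: sample 3 = 220.2 > UCL.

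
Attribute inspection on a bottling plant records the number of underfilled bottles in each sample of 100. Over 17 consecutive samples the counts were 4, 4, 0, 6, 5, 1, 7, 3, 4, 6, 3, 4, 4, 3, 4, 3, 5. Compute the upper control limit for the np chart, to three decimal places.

9.678

p̄ = Σdᵢ / (k·n) = 66 / (17 × 100) = 0.03882
UCL = np̄ + 3·√(np̄(1−p̄)) = 3.8824 + 3 × √(3.8824×0.96118) = 3.8824 + 3 × 1.9317 = 9.6776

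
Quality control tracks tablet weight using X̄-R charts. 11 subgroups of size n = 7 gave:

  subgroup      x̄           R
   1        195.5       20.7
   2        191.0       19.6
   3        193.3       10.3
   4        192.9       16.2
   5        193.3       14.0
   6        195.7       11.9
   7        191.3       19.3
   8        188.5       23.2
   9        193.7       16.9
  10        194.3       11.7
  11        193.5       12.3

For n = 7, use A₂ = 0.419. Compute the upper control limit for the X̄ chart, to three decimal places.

199.708

X̄̄ = (195.5 + 191.0 + 193.3 + 192.9 + 193.3 + 195.7 + 191.3 + 188.5 + 193.7 + 194.3 + 193.5) / 11 = 2123.0000 / 11 = 193.0000
R̄ = (20.7 + 19.6 + 10.3 + 16.2 + 14.0 + 11.9 + 19.3 + 23.2 + 16.9 + 11.7 + 12.3) / 11 = 176.1000 / 11 = 16.0091
UCL = X̄̄ + A₂·R̄ = 193.0000 + 0.419 × 16.0091 = 199.7078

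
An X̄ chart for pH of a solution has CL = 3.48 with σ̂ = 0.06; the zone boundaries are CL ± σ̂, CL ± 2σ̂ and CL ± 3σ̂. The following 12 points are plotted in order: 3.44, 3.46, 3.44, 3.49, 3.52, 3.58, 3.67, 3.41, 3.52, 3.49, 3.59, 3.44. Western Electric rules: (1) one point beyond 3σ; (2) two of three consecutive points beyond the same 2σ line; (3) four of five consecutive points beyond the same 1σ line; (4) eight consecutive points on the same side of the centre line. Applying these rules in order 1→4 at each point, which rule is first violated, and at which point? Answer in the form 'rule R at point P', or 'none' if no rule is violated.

Zone of each point (C = within 1σ̂, B = 1σ̂–2σ̂, A = 2σ̂–3σ̂, * = beyond 3σ̂; sign = side of CL): 1:-C, 2:-C, 3:-C, 4:+C, 5:+C, 6:+B, 7:+*, 8:-B, 9:+C, 10:+C, 11:+B, 12:-C
Rule 1 (one point beyond the 3σ limits) is satisfied at point 7.

rule 1 at point 7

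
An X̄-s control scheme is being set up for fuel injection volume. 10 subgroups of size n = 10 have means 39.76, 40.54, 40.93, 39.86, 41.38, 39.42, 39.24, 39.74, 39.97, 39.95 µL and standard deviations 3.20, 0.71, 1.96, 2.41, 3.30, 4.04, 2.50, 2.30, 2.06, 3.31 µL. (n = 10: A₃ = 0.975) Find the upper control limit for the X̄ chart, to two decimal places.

X̄̄ = (39.76 + 40.54 + 40.93 + 39.86 + 41.38 + 39.42 + 39.24 + 39.74 + 39.97 + 39.95) / 10 = 40.0790
s̄ = (3.20 + 0.71 + 1.96 + 2.41 + 3.30 + 4.04 + 2.50 + 2.30 + 2.06 + 3.31) / 10 = 2.5790
UCL = X̄̄ + A₃·s̄ = 40.0790 + 0.975 × 2.5790 = 42.5935

42.59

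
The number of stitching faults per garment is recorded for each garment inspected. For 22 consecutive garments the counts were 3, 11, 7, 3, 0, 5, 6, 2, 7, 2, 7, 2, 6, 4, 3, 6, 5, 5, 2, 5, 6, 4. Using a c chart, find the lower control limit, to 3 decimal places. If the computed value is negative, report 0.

0.000

c̄ = (3 + 11 + 7 + 3 + 0 + 5 + 6 + 2 + 7 + 2 + 7 + 2 + 6 + 4 + 3 + 6 + 5 + 5 + 2 + 5 + 6 + 4) / 22 = 101 / 22 = 4.5909
LCL = c̄ − 3√c̄ = 4.5909 − 3 × 2.1426 = -1.8370 → 0 (cannot be negative)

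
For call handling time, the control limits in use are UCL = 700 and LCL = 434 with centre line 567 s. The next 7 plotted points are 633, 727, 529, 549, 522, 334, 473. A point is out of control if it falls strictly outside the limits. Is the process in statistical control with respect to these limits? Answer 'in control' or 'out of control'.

out of control

Compare each point to [434, 700]: sample 2 = 727 > UCL; sample 6 = 334 < LCL.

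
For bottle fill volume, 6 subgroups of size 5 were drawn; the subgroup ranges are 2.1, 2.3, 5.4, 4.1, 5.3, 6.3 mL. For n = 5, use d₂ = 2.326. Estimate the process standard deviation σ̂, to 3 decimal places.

R̄ = (2.1 + 2.3 + 5.4 + 4.1 + 5.3 + 6.3) / 6 = 4.2500
σ̂ = R̄ / d₂ = 4.2500 / 2.326 = 1.8272

1.827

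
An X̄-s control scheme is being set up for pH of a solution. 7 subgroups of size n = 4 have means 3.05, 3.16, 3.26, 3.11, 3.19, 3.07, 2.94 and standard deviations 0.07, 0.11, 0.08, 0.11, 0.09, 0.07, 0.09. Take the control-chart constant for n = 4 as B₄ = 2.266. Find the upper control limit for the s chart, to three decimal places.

0.201

s̄ = (0.07 + 0.11 + 0.08 + 0.11 + 0.09 + 0.07 + 0.09) / 7 = 0.0886
UCL_s = B₄·s̄ = 2.266 × 0.0886 = 0.2007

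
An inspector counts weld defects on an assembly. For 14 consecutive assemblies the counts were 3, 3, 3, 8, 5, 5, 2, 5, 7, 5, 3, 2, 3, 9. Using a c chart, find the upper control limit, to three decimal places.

c̄ = (3 + 3 + 3 + 8 + 5 + 5 + 2 + 5 + 7 + 5 + 3 + 2 + 3 + 9) / 14 = 63 / 14 = 4.5000
UCL = c̄ + 3√c̄ = 4.5000 + 3 × √4.5000 = 4.5000 + 3 × 2.1213 = 10.8640

10.864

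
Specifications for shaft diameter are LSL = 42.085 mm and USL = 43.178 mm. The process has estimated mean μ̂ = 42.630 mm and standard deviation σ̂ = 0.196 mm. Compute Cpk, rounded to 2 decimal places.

Cpu = (USL − μ̂) / (3σ̂) = (43.178 − 42.630) / (3 × 0.196) = 0.9320; Cpl = (μ̂ − LSL) / (3σ̂) = (42.630 − 42.085) / (3 × 0.196) = 0.9269; Cpk = min(Cpu, Cpl) = 0.9269

0.93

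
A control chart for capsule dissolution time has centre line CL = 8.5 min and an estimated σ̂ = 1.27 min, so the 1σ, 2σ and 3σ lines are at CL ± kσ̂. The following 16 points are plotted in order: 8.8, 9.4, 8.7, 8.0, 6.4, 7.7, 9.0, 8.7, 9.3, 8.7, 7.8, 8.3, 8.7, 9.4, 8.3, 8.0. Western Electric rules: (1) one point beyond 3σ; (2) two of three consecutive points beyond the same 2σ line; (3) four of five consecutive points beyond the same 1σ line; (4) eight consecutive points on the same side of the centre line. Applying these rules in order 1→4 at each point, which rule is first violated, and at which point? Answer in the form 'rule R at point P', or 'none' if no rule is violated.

none

Zone of each point (C = within 1σ̂, B = 1σ̂–2σ̂, A = 2σ̂–3σ̂, * = beyond 3σ̂; sign = side of CL): 1:+C, 2:+C, 3:+C, 4:-C, 5:-B, 6:-C, 7:+C, 8:+C, 9:+C, 10:+C, 11:-C, 12:-C, 13:+C, 14:+C, 15:-C, 16:-C
No rule fires across all 16 points.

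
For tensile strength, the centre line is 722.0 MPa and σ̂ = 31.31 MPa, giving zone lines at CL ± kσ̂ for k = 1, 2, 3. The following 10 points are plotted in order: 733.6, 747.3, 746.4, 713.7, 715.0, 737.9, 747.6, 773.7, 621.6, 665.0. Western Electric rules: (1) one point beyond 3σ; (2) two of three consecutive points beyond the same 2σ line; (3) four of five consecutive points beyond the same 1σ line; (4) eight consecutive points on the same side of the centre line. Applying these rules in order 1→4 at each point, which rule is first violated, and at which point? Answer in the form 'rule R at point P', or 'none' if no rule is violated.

Zone of each point (C = within 1σ̂, B = 1σ̂–2σ̂, A = 2σ̂–3σ̂, * = beyond 3σ̂; sign = side of CL): 1:+C, 2:+C, 3:+C, 4:-C, 5:-C, 6:+C, 7:+C, 8:+B, 9:-*, 10:-B
Rule 1 (one point beyond the 3σ limits) is satisfied at point 9.

rule 1 at point 9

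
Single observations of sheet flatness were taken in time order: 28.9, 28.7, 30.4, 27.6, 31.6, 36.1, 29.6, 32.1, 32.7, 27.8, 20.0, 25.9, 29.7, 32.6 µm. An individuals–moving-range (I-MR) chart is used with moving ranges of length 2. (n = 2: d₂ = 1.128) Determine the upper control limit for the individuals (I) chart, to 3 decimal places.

39.390

X̄ = (28.9 + 28.7 + 30.4 + 27.6 + 31.6 + 36.1 + 29.6 + 32.1 + 32.7 + 27.8 + 20.0 + 25.9 + 29.7 + 32.6) / 14 = 29.5500
Moving ranges: 0.2, 1.7, 2.8, 4.0, 4.5, 6.5, 2.5, 0.6, 4.9, 7.8, 5.9, 3.8, 2.9; M̄R̄ = 48.1000 / 13 = 3.7000
UCL = X̄ + 3·M̄R̄/d₂ = 29.5500 + 3 × 3.7000 / 1.128 = 39.3904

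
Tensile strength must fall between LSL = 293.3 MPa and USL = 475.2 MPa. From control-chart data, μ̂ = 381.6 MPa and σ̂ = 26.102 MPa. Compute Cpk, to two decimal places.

1.13

Cpu = (USL − μ̂) / (3σ̂) = (475.2 − 381.6) / (3 × 26.102) = 1.1953; Cpl = (μ̂ − LSL) / (3σ̂) = (381.6 − 293.3) / (3 × 26.102) = 1.1276; Cpk = min(Cpu, Cpl) = 1.1276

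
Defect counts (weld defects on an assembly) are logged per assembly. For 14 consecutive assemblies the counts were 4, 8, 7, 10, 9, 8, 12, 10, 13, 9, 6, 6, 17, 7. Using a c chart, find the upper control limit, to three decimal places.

c̄ = (4 + 8 + 7 + 10 + 9 + 8 + 12 + 10 + 13 + 9 + 6 + 6 + 17 + 7) / 14 = 126 / 14 = 9.0000
UCL = c̄ + 3√c̄ = 9.0000 + 3 × √9.0000 = 9.0000 + 3 × 3.0000 = 18.0000

18.000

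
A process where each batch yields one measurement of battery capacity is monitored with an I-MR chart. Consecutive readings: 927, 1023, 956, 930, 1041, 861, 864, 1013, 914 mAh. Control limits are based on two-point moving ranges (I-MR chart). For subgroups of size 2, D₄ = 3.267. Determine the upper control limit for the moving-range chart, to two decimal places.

298.52

Moving ranges: 96, 67, 26, 111, 180, 3, 149, 99; M̄R̄ = 731.0000 / 8 = 91.3750
UCL_MR = D₄·M̄R̄ = 3.267 × 91.3750 = 298.5221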